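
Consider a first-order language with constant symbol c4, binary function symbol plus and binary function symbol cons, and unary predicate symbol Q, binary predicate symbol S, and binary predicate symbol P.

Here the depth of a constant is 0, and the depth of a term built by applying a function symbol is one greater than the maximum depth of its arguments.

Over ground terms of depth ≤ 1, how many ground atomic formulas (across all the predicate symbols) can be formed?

21

First count ground terms of depth ≤ 1.
Let N_k count ground terms of depth at most k. Each non-constant term of depth ≤ k is some function symbol applied to depth-≤(k−1) arguments, giving N_k = 1 + N_{k-1}^2 + N_{k-1}^2.
N_0 = 1
N_1 = 1 + 1^2 + 1^2 = 3
Explicitly: c4, plus(c4, c4), cons(c4, c4).
So |H| = 3.
A ground atom is a predicate applied to a tuple of terms from H, so the count is the sum over predicates of |H|^arity:
  Q: 3;  S: 3^2 = 9;  P: 3^2 = 9
Total ground atoms: 3 + 9 + 9 = 21.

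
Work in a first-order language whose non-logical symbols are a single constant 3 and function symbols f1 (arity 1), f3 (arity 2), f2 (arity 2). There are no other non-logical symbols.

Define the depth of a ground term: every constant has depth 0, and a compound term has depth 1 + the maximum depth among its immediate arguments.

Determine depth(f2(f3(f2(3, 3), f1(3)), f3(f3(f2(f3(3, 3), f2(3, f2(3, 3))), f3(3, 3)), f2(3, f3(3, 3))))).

depth(f2(3, 3)) = 1 + max(0, 0) = 1
depth(f1(3)) = 1 + depth(3) = 1 + 0 = 1
depth(f3(f2(3, 3), f1(3))) = 1 + max(1, 1) = 2
depth(f3(3, 3)) = 1 + max(0, 0) = 1
depth(f2(3, f2(3, 3))) = 1 + max(0, 1) = 2
depth(f2(f3(3, 3), f2(3, f2(3, 3)))) = 1 + max(1, 2) = 3
depth(f3(f2(f3(3, 3), f2(3, f2(3, 3))), f3(3, 3))) = 1 + max(3, 1) = 4
depth(f2(3, f3(3, 3))) = 1 + max(0, 1) = 2
depth(f3(f3(f2(f3(3, 3), f2(3, f2(3, 3))), f3(3, 3)), f2(3, f3(3, 3)))) = 1 + max(4, 2) = 5
depth(f2(f3(f2(3, 3), f1(3)), f3(f3(f2(f3(3, 3), f2(3, f2(3, 3))), f3(3, 3)), f2(3, f3(3, 3))))) = 1 + max(2, 5) = 6

6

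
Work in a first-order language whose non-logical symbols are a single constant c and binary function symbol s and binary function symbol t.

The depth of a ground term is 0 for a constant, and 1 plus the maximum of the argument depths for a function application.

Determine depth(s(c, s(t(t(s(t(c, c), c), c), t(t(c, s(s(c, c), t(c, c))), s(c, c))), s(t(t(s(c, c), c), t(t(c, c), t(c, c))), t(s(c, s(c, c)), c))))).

depth(t(c, c)) = 1 + max(0, 0) = 1
depth(s(t(c, c), c)) = 1 + max(1, 0) = 2
depth(t(s(t(c, c), c), c)) = 1 + max(2, 0) = 3
depth(s(c, c)) = 1 + max(0, 0) = 1
depth(s(s(c, c), t(c, c))) = 1 + max(1, 1) = 2
depth(t(c, s(s(c, c), t(c, c)))) = 1 + max(0, 2) = 3
depth(t(t(c, s(s(c, c), t(c, c))), s(c, c))) = 1 + max(3, 1) = 4
depth(t(t(s(t(c, c), c), c), t(t(c, s(s(c, c), t(c, c))), s(c, c)))) = 1 + max(3, 4) = 5
depth(t(s(c, c), c)) = 1 + max(1, 0) = 2
depth(t(t(c, c), t(c, c))) = 1 + max(1, 1) = 2
depth(t(t(s(c, c), c), t(t(c, c), t(c, c)))) = 1 + max(2, 2) = 3
depth(s(c, s(c, c))) = 1 + max(0, 1) = 2
depth(t(s(c, s(c, c)), c)) = 1 + max(2, 0) = 3
depth(s(t(t(s(c, c), c), t(t(c, c), t(c, c))), t(s(c, s(c, c)), c))) = 1 + max(3, 3) = 4
depth(s(t(t(s(t(c, c), c), c), t(t(c, s(s(c, c), t(c, c))), s(c, c))), s(t(t(s(c, c), c), t(t(c, c), t(c, c))), t(s(c, s(c, c)), c)))) = 1 + max(5, 4) = 6
depth(s(c, s(t(t(s(t(c, c), c), c), t(t(c, s(s(c, c), t(c, c))), s(c, c))), s(t(t(s(c, c), c), t(t(c, c), t(c, c))), t(s(c, s(c, c)), c))))) = 1 + max(0, 6) = 7

7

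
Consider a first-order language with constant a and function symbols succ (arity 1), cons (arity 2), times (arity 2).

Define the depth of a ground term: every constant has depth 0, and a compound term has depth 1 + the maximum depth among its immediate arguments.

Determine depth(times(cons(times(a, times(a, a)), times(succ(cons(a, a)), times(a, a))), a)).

5

depth(times(a, a)) = 1 + max(0, 0) = 1
depth(times(a, times(a, a))) = 1 + max(0, 1) = 2
depth(cons(a, a)) = 1 + max(0, 0) = 1
depth(succ(cons(a, a))) = 1 + depth(cons(a, a)) = 1 + 1 = 2
depth(times(succ(cons(a, a)), times(a, a))) = 1 + max(2, 1) = 3
depth(cons(times(a, times(a, a)), times(succ(cons(a, a)), times(a, a)))) = 1 + max(2, 3) = 4
depth(times(cons(times(a, times(a, a)), times(succ(cons(a, a)), times(a, a))), a)) = 1 + max(4, 0) = 5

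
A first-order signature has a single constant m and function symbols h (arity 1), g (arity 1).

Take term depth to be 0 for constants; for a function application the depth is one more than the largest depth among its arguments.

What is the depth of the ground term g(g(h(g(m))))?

4

depth(g(m)) = 1 + depth(m) = 1 + 0 = 1
depth(h(g(m))) = 1 + depth(g(m)) = 1 + 1 = 2
depth(g(h(g(m)))) = 1 + depth(h(g(m))) = 1 + 2 = 3
depth(g(g(h(g(m))))) = 1 + depth(g(h(g(m)))) = 1 + 3 = 4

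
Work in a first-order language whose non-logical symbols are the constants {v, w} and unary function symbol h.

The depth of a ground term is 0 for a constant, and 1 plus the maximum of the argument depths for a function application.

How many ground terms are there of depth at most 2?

Let N_k = |{terms of depth ≤ k}|. Then N_0 = 2 and N_k = 2 + N_{k-1} for k ≥ 1 (one summand per function symbol, arity giving the exponent).
N_0 = 2
N_1 = 2 + 2 = 4
N_2 = 2 + 4 = 6
Explicitly: v, w, h(v), h(w), h(h(v)), h(h(w)).

6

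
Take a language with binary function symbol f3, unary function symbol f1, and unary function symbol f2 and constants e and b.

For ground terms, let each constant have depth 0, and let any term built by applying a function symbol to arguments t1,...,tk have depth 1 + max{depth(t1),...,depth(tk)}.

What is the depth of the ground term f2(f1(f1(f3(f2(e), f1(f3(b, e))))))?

depth(f2(e)) = 1 + depth(e) = 1 + 0 = 1
depth(f3(b, e)) = 1 + max(0, 0) = 1
depth(f1(f3(b, e))) = 1 + depth(f3(b, e)) = 1 + 1 = 2
depth(f3(f2(e), f1(f3(b, e)))) = 1 + max(1, 2) = 3
depth(f1(f3(f2(e), f1(f3(b, e))))) = 1 + depth(f3(f2(e), f1(f3(b, e)))) = 1 + 3 = 4
depth(f1(f1(f3(f2(e), f1(f3(b, e)))))) = 1 + depth(f1(f3(f2(e), f1(f3(b, e))))) = 1 + 4 = 5
depth(f2(f1(f1(f3(f2(e), f1(f3(b, e))))))) = 1 + depth(f1(f1(f3(f2(e), f1(f3(b, e)))))) = 1 + 5 = 6

6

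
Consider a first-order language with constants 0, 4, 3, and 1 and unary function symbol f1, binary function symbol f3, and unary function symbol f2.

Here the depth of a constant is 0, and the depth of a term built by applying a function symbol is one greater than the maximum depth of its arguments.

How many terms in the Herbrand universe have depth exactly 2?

Let N_k = |{terms of depth ≤ k}|. Then N_0 = 4 and N_k = 4 + N_{k-1} + N_{k-1}^2 + N_{k-1} for k ≥ 1 (one summand per function symbol, arity giving the exponent).
N_0 = 4
N_1 = 4 + 4 + 4^2 + 4 = 28
N_2 = 4 + 28 + 28^2 + 28 = 844
Terms of depth exactly 2: N_2 − N_1 = 844 − 28 = 816.

816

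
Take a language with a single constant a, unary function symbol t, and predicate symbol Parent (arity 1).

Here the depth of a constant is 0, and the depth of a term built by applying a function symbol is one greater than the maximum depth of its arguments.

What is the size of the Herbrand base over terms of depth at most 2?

3

First count ground terms of depth ≤ 2.
If N_k denotes the number of depth-≤k ground terms, the 1 constant gives N_0 = 1, and each function symbol of arity r contributes N_{k-1}^r new terms at level k: N_k = 1 + N_{k-1}.
N_0 = 1
N_1 = 1 + 1 = 2
N_2 = 1 + 2 = 3
So |H| = 3.
A ground atom is a predicate applied to a tuple of terms from H, so the count is the sum over predicates of |H|^arity:
  Parent: 3
Total ground atoms: 3.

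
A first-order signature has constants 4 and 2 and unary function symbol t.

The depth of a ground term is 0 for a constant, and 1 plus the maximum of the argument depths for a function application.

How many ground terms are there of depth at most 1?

4

Write N_k for the number of ground terms of depth ≤ k. A term of depth ≤ k is either a constant or a function symbol applied to arguments of depth ≤ k−1, so N_k = 2 + N_{k-1}.
N_0 = 2
N_1 = 2 + 2 = 4
Explicitly: 4, 2, t(4), t(2).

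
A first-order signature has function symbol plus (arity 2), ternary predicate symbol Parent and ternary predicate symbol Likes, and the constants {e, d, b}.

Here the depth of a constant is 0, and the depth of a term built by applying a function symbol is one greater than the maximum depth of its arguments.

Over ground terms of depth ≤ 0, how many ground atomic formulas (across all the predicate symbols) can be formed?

First count ground terms of depth ≤ 0.
Count level by level. With function symbols plus/2, the terms of depth ≤ k are the 3 constants together with each function applied to depth-≤(k−1) tuples, so N_k = 3 + N_{k-1}^2.
N_0 = 3
So |H| = 3.
Ground atoms are formed by filling each argument slot of a predicate with a term from H, so an r-ary predicate gives |H|^r atoms:
  Parent: 3^3 = 27;  Likes: 3^3 = 27
Total ground atoms: 27 + 27 = 54.

54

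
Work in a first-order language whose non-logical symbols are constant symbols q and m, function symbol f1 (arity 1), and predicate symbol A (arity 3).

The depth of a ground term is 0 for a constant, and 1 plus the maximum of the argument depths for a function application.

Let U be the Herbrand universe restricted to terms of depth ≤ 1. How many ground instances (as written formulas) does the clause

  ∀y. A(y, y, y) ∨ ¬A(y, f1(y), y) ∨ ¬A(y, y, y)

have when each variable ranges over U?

Ground terms of depth ≤ 1:
  If N_k denotes the number of depth-≤k ground terms, the 2 constants give N_0 = 2, and each function symbol of arity r contributes N_{k-1}^r new terms at level k: N_k = 2 + N_{k-1}.
  N_0 = 2
  N_1 = 2 + 2 = 4
  Explicitly: q, m, f1(q), f1(m).
So there are 4 ground terms available for substitution.
The clause has 1 distinct variable (y), which appears in the body. In the free term algebra distinct substitutions yield syntactically distinct ground instances.
Number of ground instances = 4.

4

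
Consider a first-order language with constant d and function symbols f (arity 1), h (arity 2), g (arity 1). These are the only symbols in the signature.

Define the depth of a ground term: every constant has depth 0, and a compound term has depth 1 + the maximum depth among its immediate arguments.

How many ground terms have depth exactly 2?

Let N_k count ground terms of depth at most k. Each non-constant term of depth ≤ k is some function symbol applied to depth-≤(k−1) arguments, giving N_k = 1 + N_{k-1} + N_{k-1}^2 + N_{k-1}.
N_0 = 1
N_1 = 1 + 1 + 1^2 + 1 = 4
N_2 = 1 + 4 + 4^2 + 4 = 25
Terms of depth exactly 2: N_2 − N_1 = 25 − 4 = 21.

21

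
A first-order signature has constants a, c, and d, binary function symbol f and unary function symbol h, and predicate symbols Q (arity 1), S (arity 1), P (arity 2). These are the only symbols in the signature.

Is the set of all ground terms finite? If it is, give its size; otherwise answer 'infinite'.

infinite

The signature has at least one function symbol (f, arity 2) and at least one constant (a).
Iterating f gives infinitely many distinct ground terms: a, f(a, a), f(f(a, a), f(a, a)), ...
So the Herbrand universe is infinite.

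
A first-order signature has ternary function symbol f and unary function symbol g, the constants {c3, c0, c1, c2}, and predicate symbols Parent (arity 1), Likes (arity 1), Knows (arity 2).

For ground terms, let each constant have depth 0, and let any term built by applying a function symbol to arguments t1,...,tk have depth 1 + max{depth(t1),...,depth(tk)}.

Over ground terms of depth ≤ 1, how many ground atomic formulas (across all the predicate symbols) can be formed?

5328

First count ground terms of depth ≤ 1.
Write N_k for the number of ground terms of depth ≤ k. A term of depth ≤ k is either a constant or a function symbol applied to arguments of depth ≤ k−1, so N_k = 4 + N_{k-1}^3 + N_{k-1}.
N_0 = 4
N_1 = 4 + 4^3 + 4 = 72
So |H| = 72.
Ground atoms are formed by filling each argument slot of a predicate with a term from H, so an r-ary predicate gives |H|^r atoms:
  Parent: 72;  Likes: 72;  Knows: 72^2 = 5184
Total ground atoms: 72 + 72 + 5184 = 5328.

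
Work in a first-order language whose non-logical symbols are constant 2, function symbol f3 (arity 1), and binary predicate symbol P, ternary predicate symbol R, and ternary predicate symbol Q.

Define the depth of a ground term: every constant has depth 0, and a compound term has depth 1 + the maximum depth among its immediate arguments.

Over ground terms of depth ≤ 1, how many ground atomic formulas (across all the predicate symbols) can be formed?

20

First count ground terms of depth ≤ 1.
Count level by level. With function symbols f3/1, the terms of depth ≤ k are the 1 constant together with each function applied to depth-≤(k−1) tuples, so N_k = 1 + N_{k-1}.
N_0 = 1
N_1 = 1 + 1 = 2
So |H| = 2.
Each predicate of arity r yields |H|^r ground atoms (one per choice of an r-tuple from H):
  P: 2^2 = 4;  R: 2^3 = 8;  Q: 2^3 = 8
Total ground atoms: 4 + 8 + 8 = 20.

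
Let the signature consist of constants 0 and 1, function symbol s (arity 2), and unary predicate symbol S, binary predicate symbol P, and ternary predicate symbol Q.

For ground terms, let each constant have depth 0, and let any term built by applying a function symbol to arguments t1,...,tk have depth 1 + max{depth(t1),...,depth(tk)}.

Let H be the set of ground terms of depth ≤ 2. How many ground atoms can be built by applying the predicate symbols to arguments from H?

First count ground terms of depth ≤ 2.
Write N_k for the number of ground terms of depth ≤ k. A term of depth ≤ k is either a constant or a function symbol applied to arguments of depth ≤ k−1, so N_k = 2 + N_{k-1}^2.
N_0 = 2
N_1 = 2 + 2^2 = 6
N_2 = 2 + 6^2 = 38
So |H| = 38.
For each predicate symbol, the number of ground atoms is |H| raised to its arity; summing:
  S: 38;  P: 38^2 = 1444;  Q: 38^3 = 54872
Total ground atoms: 38 + 1444 + 54872 = 56354.

56354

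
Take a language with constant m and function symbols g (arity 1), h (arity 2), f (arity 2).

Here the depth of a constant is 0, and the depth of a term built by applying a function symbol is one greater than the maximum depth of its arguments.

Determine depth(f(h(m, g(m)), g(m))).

3

depth(g(m)) = 1 + depth(m) = 1 + 0 = 1
depth(h(m, g(m))) = 1 + max(0, 1) = 2
depth(f(h(m, g(m)), g(m))) = 1 + max(2, 1) = 3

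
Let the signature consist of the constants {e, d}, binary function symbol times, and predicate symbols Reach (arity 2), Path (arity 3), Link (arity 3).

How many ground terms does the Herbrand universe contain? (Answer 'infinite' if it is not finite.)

The signature has at least one function symbol (times, arity 2) and at least one constant (e).
Iterating times gives infinitely many distinct ground terms: e, times(e, e), times(times(e, e), times(e, e)), ...
So the Herbrand universe is infinite.

infinite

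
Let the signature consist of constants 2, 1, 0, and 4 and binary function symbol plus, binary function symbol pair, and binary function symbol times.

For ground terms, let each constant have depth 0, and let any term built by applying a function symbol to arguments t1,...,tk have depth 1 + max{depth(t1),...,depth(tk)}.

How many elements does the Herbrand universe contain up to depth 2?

8116

Let N_k count ground terms of depth at most k. Each non-constant term of depth ≤ k is some function symbol applied to depth-≤(k−1) arguments, giving N_k = 4 + N_{k-1}^2 + N_{k-1}^2 + N_{k-1}^2.
N_0 = 4
N_1 = 4 + 4^2 + 4^2 + 4^2 = 52
N_2 = 4 + 52^2 + 52^2 + 52^2 = 8116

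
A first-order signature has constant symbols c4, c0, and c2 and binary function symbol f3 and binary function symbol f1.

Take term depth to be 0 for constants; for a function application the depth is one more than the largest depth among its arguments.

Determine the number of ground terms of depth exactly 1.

Let N_k = |{terms of depth ≤ k}|. Then N_0 = 3 and N_k = 3 + N_{k-1}^2 + N_{k-1}^2 for k ≥ 1 (one summand per function symbol, arity giving the exponent).
N_0 = 3
N_1 = 3 + 3^2 + 3^2 = 21
Terms of depth exactly 1: N_1 − N_0 = 21 − 3 = 18.

18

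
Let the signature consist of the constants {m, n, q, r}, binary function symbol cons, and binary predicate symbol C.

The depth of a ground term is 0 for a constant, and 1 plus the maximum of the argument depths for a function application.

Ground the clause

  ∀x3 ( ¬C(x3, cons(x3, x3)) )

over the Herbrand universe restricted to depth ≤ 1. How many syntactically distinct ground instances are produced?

Ground terms of depth ≤ 1:
  Let N_k = |{terms of depth ≤ k}|. Then N_0 = 4 and N_k = 4 + N_{k-1}^2 for k ≥ 1 (one summand per function symbol, arity giving the exponent).
  N_0 = 4
  N_1 = 4 + 4^2 = 20
So there are 20 ground terms available for substitution.
The body mentions the single quantified variable x3; since ground terms form a free algebra, no two substitutions collapse to the same formula.
Number of ground instances = 20.

20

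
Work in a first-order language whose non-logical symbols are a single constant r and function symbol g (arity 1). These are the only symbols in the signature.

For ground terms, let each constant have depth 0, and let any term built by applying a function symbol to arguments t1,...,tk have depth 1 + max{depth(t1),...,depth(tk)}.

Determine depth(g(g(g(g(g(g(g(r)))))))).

depth(g(r)) = 1 + depth(r) = 1 + 0 = 1
depth(g(g(r))) = 1 + depth(g(r)) = 1 + 1 = 2
depth(g(g(g(r)))) = 1 + depth(g(g(r))) = 1 + 2 = 3
depth(g(g(g(g(r))))) = 1 + depth(g(g(g(r)))) = 1 + 3 = 4
depth(g(g(g(g(g(r)))))) = 1 + depth(g(g(g(g(r))))) = 1 + 4 = 5
depth(g(g(g(g(g(g(r))))))) = 1 + depth(g(g(g(g(g(r)))))) = 1 + 5 = 6
depth(g(g(g(g(g(g(g(r)))))))) = 1 + depth(g(g(g(g(g(g(r))))))) = 1 + 6 = 7

7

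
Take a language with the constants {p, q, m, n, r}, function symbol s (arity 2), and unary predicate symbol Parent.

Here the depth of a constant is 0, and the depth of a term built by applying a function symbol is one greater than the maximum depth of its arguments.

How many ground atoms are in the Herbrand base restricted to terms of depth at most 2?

First count ground terms of depth ≤ 2.
Let N_k count ground terms of depth at most k. Each non-constant term of depth ≤ k is some function symbol applied to depth-≤(k−1) arguments, giving N_k = 5 + N_{k-1}^2.
N_0 = 5
N_1 = 5 + 5^2 = 30
N_2 = 5 + 30^2 = 905
So |H| = 905.
For each predicate symbol, the number of ground atoms is |H| raised to its arity; summing:
  Parent: 905
Total ground atoms: 905.

905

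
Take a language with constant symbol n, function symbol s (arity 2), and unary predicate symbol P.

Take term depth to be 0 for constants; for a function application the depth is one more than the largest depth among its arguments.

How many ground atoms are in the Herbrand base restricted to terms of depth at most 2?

First count ground terms of depth ≤ 2.
Let N_k = |{terms of depth ≤ k}|. Then N_0 = 1 and N_k = 1 + N_{k-1}^2 for k ≥ 1 (one summand per function symbol, arity giving the exponent).
N_0 = 1
N_1 = 1 + 1^2 = 2
N_2 = 1 + 2^2 = 5
Explicitly: n, s(n, n), s(n, s(n, n)), s(s(n, n), n), s(s(n, n), s(n, n)).
So |H| = 5.
Ground atoms are formed by filling each argument slot of a predicate with a term from H, so an r-ary predicate gives |H|^r atoms:
  P: 5
Total ground atoms: 5.

5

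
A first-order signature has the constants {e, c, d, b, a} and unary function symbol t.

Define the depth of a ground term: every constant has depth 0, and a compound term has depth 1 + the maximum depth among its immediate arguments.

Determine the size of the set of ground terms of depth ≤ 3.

20

Count level by level. With function symbols t/1, the terms of depth ≤ k are the 5 constants together with each function applied to depth-≤(k−1) tuples, so N_k = 5 + N_{k-1}.
N_0 = 5
N_1 = 5 + 5 = 10
N_2 = 5 + 10 = 15
N_3 = 5 + 15 = 20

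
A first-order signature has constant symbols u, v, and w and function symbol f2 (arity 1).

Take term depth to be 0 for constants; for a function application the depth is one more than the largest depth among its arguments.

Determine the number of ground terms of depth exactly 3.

3

Count level by level. With function symbols f2/1, the terms of depth ≤ k are the 3 constants together with each function applied to depth-≤(k−1) tuples, so N_k = 3 + N_{k-1}.
N_0 = 3
N_1 = 3 + 3 = 6
N_2 = 3 + 6 = 9
N_3 = 3 + 9 = 12
Terms of depth exactly 3: N_3 − N_2 = 12 − 9 = 3.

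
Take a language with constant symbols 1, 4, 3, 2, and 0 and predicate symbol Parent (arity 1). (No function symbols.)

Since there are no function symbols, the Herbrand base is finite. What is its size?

With no function symbols, the Herbrand universe is just the 5 constants.
Ground atoms per predicate: Parent: 5.
Herbrand base size = 5 = 5.

5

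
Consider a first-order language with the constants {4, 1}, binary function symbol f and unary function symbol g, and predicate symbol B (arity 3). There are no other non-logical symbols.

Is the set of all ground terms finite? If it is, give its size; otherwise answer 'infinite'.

infinite

The signature has at least one function symbol (f, arity 2) and at least one constant (4).
Iterating f gives infinitely many distinct ground terms: 4, f(4, 4), f(f(4, 4), f(4, 4)), ...
So the Herbrand universe is infinite.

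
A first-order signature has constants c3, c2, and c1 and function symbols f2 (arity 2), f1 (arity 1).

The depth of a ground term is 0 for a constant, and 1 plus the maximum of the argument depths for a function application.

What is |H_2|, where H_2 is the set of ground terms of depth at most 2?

If N_k denotes the number of depth-≤k ground terms, the 3 constants give N_0 = 3, and each function symbol of arity r contributes N_{k-1}^r new terms at level k: N_k = 3 + N_{k-1}^2 + N_{k-1}.
N_0 = 3
N_1 = 3 + 3^2 + 3 = 15
N_2 = 3 + 15^2 + 15 = 243

243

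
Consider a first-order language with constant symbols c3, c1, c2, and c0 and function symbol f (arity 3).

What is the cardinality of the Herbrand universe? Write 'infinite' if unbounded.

The signature has at least one function symbol (f, arity 3) and at least one constant (c3).
Iterating f gives infinitely many distinct ground terms: c3, f(c3, c3, c3), f(f(c3, c3, c3), f(c3, c3, c3), f(c3, c3, c3)), ...
So the Herbrand universe is infinite.

infinite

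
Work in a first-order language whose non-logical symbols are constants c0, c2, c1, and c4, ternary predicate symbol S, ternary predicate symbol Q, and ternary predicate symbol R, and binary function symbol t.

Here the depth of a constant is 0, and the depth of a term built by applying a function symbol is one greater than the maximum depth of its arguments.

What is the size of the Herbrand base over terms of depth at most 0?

First count ground terms of depth ≤ 0.
Let N_k count ground terms of depth at most k. Each non-constant term of depth ≤ k is some function symbol applied to depth-≤(k−1) arguments, giving N_k = 4 + N_{k-1}^2.
N_0 = 4
Explicitly: c0, c2, c1, c4.
So |H| = 4.
Each predicate of arity r yields |H|^r ground atoms (one per choice of an r-tuple from H):
  S: 4^3 = 64;  Q: 4^3 = 64;  R: 4^3 = 64
Total ground atoms: 64 + 64 + 64 = 192.

192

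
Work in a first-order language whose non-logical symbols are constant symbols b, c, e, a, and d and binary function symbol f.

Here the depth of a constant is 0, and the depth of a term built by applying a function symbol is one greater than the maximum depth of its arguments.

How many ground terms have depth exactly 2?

875

If N_k denotes the number of depth-≤k ground terms, the 5 constants give N_0 = 5, and each function symbol of arity r contributes N_{k-1}^r new terms at level k: N_k = 5 + N_{k-1}^2.
N_0 = 5
N_1 = 5 + 5^2 = 30
N_2 = 5 + 30^2 = 905
Terms of depth exactly 2: N_2 − N_1 = 905 − 30 = 875.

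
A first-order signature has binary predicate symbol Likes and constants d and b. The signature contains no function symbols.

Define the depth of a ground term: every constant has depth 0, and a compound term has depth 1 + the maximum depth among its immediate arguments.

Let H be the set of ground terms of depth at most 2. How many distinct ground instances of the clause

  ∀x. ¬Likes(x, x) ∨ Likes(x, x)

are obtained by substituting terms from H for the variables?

Ground terms of depth ≤ 2:
  With no function symbols every ground term is a constant, so there are exactly 2 ground terms at every depth bound.
  N_0 = 2
  N_1 = 2
  N_2 = 2
  Explicitly: d, b.
So there are 2 ground terms available for substitution.
The variable x ranges independently over the available ground terms, and distinct assignments produce distinct instances.
Number of ground instances = 2.

2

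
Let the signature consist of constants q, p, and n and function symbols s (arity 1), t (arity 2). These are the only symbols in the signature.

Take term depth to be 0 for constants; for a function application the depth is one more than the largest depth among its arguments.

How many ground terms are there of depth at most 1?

15

Count level by level. With function symbols s/1, t/2, the terms of depth ≤ k are the 3 constants together with each function applied to depth-≤(k−1) tuples, so N_k = 3 + N_{k-1} + N_{k-1}^2.
N_0 = 3
N_1 = 3 + 3 + 3^2 = 15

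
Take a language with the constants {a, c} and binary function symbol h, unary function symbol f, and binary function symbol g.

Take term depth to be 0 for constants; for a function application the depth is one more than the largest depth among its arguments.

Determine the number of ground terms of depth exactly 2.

290

Count level by level. With function symbols h/2, f/1, g/2, the terms of depth ≤ k are the 2 constants together with each function applied to depth-≤(k−1) tuples, so N_k = 2 + N_{k-1}^2 + N_{k-1} + N_{k-1}^2.
N_0 = 2
N_1 = 2 + 2^2 + 2 + 2^2 = 12
N_2 = 2 + 12^2 + 12 + 12^2 = 302
Terms of depth exactly 2: N_2 − N_1 = 302 − 12 = 290.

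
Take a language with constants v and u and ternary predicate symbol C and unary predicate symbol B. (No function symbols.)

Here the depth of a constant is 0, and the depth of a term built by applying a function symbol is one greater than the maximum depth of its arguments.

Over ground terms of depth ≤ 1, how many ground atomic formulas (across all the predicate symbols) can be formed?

10

First count ground terms of depth ≤ 1.
With no function symbols every ground term is a constant, so there are exactly 2 ground terms at every depth bound.
N_0 = 2
N_1 = 2
Explicitly: v, u.
So |H| = 2.
A ground atom is a predicate applied to a tuple of terms from H, so the count is the sum over predicates of |H|^arity:
  C: 2^3 = 8;  B: 2
Total ground atoms: 8 + 2 = 10.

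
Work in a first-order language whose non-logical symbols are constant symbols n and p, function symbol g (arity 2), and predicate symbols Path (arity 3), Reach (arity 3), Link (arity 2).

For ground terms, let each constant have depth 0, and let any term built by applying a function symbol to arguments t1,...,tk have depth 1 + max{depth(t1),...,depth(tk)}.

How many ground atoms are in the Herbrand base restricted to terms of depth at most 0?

First count ground terms of depth ≤ 0.
Count level by level. With function symbols g/2, the terms of depth ≤ k are the 2 constants together with each function applied to depth-≤(k−1) tuples, so N_k = 2 + N_{k-1}^2.
N_0 = 2
Explicitly: n, p.
So |H| = 2.
A ground atom is a predicate applied to a tuple of terms from H, so the count is the sum over predicates of |H|^arity:
  Path: 2^3 = 8;  Reach: 2^3 = 8;  Link: 2^2 = 4
Total ground atoms: 8 + 8 + 4 = 20.

20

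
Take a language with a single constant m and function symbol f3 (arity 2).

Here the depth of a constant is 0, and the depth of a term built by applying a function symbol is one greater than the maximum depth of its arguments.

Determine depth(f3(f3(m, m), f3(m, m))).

2

depth(f3(m, m)) = 1 + max(0, 0) = 1
depth(f3(f3(m, m), f3(m, m))) = 1 + max(1, 1) = 2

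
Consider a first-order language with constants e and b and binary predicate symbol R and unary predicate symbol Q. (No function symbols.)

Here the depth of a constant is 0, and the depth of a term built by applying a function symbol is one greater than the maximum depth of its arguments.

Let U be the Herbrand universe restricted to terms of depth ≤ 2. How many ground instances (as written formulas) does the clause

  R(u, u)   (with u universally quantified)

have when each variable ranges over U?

2

Ground terms of depth ≤ 2:
  With no function symbols every ground term is a constant, so there are exactly 2 ground terms at every depth bound.
  N_0 = 2
  N_1 = 2
  N_2 = 2
  Explicitly: e, b.
So there are 2 ground terms available for substitution.
The body mentions the single quantified variable u; since ground terms form a free algebra, no two substitutions collapse to the same formula.
Number of ground instances = 2.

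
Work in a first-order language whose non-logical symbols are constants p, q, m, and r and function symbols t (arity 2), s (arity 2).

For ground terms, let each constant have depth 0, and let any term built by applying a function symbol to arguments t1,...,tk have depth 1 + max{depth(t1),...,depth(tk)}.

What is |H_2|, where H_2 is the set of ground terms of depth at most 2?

2596

Let N_k = |{terms of depth ≤ k}|. Then N_0 = 4 and N_k = 4 + N_{k-1}^2 + N_{k-1}^2 for k ≥ 1 (one summand per function symbol, arity giving the exponent).
N_0 = 4
N_1 = 4 + 4^2 + 4^2 = 36
N_2 = 4 + 36^2 + 36^2 = 2596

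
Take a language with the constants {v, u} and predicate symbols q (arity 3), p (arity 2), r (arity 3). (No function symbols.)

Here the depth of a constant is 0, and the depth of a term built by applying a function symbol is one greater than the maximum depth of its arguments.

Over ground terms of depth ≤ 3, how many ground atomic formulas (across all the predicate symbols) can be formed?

First count ground terms of depth ≤ 3.
With no function symbols every ground term is a constant, so there are exactly 2 ground terms at every depth bound.
N_0 = 2
N_1 = 2
N_2 = 2
N_3 = 2
Explicitly: v, u.
So |H| = 2.
For each predicate symbol, the number of ground atoms is |H| raised to its arity; summing:
  q: 2^3 = 8;  p: 2^2 = 4;  r: 2^3 = 8
Total ground atoms: 8 + 4 + 8 = 20.

20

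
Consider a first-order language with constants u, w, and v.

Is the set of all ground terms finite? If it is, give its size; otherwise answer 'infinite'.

3

There are no function symbols, so every ground term is one of the 3 constants.
The Herbrand universe is {u, w, v}, which is finite with 3 elements.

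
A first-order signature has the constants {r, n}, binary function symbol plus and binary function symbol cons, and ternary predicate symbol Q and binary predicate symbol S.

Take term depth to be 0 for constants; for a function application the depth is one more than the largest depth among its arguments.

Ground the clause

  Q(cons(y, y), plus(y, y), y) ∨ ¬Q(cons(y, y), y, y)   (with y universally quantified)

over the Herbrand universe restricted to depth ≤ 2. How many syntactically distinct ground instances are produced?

202

Ground terms of depth ≤ 2:
  Let N_k count ground terms of depth at most k. Each non-constant term of depth ≤ k is some function symbol applied to depth-≤(k−1) arguments, giving N_k = 2 + N_{k-1}^2 + N_{k-1}^2.
  N_0 = 2
  N_1 = 2 + 2^2 + 2^2 = 10
  N_2 = 2 + 10^2 + 10^2 = 202
So there are 202 ground terms available for substitution.
The body mentions the single quantified variable y; since ground terms form a free algebra, no two substitutions collapse to the same formula.
Number of ground instances = 202.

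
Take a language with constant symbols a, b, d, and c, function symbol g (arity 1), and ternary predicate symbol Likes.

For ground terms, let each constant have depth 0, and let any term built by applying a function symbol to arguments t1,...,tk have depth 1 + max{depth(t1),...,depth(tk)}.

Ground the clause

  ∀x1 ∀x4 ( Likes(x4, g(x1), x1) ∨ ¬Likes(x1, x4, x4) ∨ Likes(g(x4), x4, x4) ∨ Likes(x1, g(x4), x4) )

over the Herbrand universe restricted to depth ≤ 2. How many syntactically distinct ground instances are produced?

Ground terms of depth ≤ 2:
  Let N_k count ground terms of depth at most k. Each non-constant term of depth ≤ k is some function symbol applied to depth-≤(k−1) arguments, giving N_k = 4 + N_{k-1}.
  N_0 = 4
  N_1 = 4 + 4 = 8
  N_2 = 4 + 8 = 12
  Explicitly: a, b, d, c, g(a), g(b), g(d), g(c), g(g(a)), g(g(b)), g(g(d)), g(g(c)).
So there are 12 ground terms available for substitution.
The body mentions every one of the 2 quantified variables; since ground terms form a free algebra, no two substitutions collapse to the same formula.
Number of ground instances = 12^2 = 144.

144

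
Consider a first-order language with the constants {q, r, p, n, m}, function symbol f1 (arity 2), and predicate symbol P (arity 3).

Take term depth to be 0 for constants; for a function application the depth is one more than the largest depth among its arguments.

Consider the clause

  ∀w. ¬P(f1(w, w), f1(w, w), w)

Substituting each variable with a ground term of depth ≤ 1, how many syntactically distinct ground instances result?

30

Ground terms of depth ≤ 1:
  If N_k denotes the number of depth-≤k ground terms, the 5 constants give N_0 = 5, and each function symbol of arity r contributes N_{k-1}^r new terms at level k: N_k = 5 + N_{k-1}^2.
  N_0 = 5
  N_1 = 5 + 5^2 = 30
So there are 30 ground terms available for substitution.
There is 1 variable to instantiate (w),  occurring in at least one literal, so different choices give different ground instances.
Number of ground instances = 30.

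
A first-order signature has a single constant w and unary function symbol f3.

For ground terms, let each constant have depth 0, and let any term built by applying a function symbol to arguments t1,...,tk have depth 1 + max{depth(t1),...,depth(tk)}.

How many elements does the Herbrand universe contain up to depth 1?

2

Count level by level. With function symbols f3/1, the terms of depth ≤ k are the 1 constant together with each function applied to depth-≤(k−1) tuples, so N_k = 1 + N_{k-1}.
N_0 = 1
N_1 = 1 + 1 = 2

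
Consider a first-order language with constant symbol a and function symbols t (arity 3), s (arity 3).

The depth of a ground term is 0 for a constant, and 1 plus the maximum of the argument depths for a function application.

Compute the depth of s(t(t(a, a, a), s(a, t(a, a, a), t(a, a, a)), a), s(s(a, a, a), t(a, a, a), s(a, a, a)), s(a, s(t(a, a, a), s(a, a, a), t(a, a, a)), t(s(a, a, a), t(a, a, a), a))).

4

depth(t(a, a, a)) = 1 + max(0, 0, 0) = 1
depth(s(a, t(a, a, a), t(a, a, a))) = 1 + max(0, 1, 1) = 2
depth(t(t(a, a, a), s(a, t(a, a, a), t(a, a, a)), a)) = 1 + max(1, 2, 0) = 3
depth(s(a, a, a)) = 1 + max(0, 0, 0) = 1
depth(s(s(a, a, a), t(a, a, a), s(a, a, a))) = 1 + max(1, 1, 1) = 2
depth(s(t(a, a, a), s(a, a, a), t(a, a, a))) = 1 + max(1, 1, 1) = 2
depth(t(s(a, a, a), t(a, a, a), a)) = 1 + max(1, 1, 0) = 2
depth(s(a, s(t(a, a, a), s(a, a, a), t(a, a, a)), t(s(a, a, a), t(a, a, a), a))) = 1 + max(0, 2, 2) = 3
depth(s(t(t(a, a, a), s(a, t(a, a, a), t(a, a, a)), a), s(s(a, a, a), t(a, a, a), s(a, a, a)), s(a, s(t(a, a, a), s(a, a, a), t(a, a, a)), t(s(a, a, a), t(a, a, a), a)))) = 1 + max(3, 2, 3) = 4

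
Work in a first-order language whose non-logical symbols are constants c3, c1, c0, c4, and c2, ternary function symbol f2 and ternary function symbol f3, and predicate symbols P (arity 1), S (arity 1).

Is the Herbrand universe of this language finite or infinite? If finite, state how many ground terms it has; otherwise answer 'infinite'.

infinite

The signature has at least one function symbol (f2, arity 3) and at least one constant (c3).
Iterating f2 gives infinitely many distinct ground terms: c3, f2(c3, c3, c3), f2(f2(c3, c3, c3), f2(c3, c3, c3), f2(c3, c3, c3)), ...
So the Herbrand universe is infinite.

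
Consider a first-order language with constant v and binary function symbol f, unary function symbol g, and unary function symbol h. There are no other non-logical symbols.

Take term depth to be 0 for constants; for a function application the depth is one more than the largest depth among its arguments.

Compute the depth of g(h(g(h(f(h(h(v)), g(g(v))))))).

7

depth(h(v)) = 1 + depth(v) = 1 + 0 = 1
depth(h(h(v))) = 1 + depth(h(v)) = 1 + 1 = 2
depth(g(v)) = 1 + depth(v) = 1 + 0 = 1
depth(g(g(v))) = 1 + depth(g(v)) = 1 + 1 = 2
depth(f(h(h(v)), g(g(v)))) = 1 + max(2, 2) = 3
depth(h(f(h(h(v)), g(g(v))))) = 1 + depth(f(h(h(v)), g(g(v)))) = 1 + 3 = 4
depth(g(h(f(h(h(v)), g(g(v)))))) = 1 + depth(h(f(h(h(v)), g(g(v))))) = 1 + 4 = 5
depth(h(g(h(f(h(h(v)), g(g(v))))))) = 1 + depth(g(h(f(h(h(v)), g(g(v)))))) = 1 + 5 = 6
depth(g(h(g(h(f(h(h(v)), g(g(v)))))))) = 1 + depth(h(g(h(f(h(h(v)), g(g(v))))))) = 1 + 6 = 7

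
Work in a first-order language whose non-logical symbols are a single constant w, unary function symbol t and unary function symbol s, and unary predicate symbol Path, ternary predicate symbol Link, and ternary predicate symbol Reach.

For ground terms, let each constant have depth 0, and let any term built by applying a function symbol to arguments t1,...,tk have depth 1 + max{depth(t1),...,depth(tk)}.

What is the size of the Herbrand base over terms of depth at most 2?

First count ground terms of depth ≤ 2.
Write N_k for the number of ground terms of depth ≤ k. A term of depth ≤ k is either a constant or a function symbol applied to arguments of depth ≤ k−1, so N_k = 1 + N_{k-1} + N_{k-1}.
N_0 = 1
N_1 = 1 + 1 + 1 = 3
N_2 = 1 + 3 + 3 = 7
Explicitly: w, t(w), t(t(w)), t(s(w)), s(w), s(t(w)), s(s(w)).
So |H| = 7.
Each predicate of arity r yields |H|^r ground atoms (one per choice of an r-tuple from H):
  Path: 7;  Link: 7^3 = 343;  Reach: 7^3 = 343
Total ground atoms: 7 + 343 + 343 = 693.

693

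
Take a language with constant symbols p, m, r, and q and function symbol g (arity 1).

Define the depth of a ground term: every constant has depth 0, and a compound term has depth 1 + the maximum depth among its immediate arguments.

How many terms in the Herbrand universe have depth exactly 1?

4

Let N_k count ground terms of depth at most k. Each non-constant term of depth ≤ k is some function symbol applied to depth-≤(k−1) arguments, giving N_k = 4 + N_{k-1}.
N_0 = 4
N_1 = 4 + 4 = 8
Terms of depth exactly 1: N_1 − N_0 = 8 − 4 = 4.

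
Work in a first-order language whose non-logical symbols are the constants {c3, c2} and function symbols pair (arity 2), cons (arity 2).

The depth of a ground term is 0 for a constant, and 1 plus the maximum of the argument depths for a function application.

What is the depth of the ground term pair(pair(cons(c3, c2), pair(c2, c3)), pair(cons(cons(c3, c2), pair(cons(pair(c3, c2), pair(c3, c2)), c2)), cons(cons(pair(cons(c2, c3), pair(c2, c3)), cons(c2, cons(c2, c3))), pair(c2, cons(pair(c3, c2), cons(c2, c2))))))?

depth(cons(c3, c2)) = 1 + max(0, 0) = 1
depth(pair(c2, c3)) = 1 + max(0, 0) = 1
depth(pair(cons(c3, c2), pair(c2, c3))) = 1 + max(1, 1) = 2
depth(pair(c3, c2)) = 1 + max(0, 0) = 1
depth(cons(pair(c3, c2), pair(c3, c2))) = 1 + max(1, 1) = 2
depth(pair(cons(pair(c3, c2), pair(c3, c2)), c2)) = 1 + max(2, 0) = 3
depth(cons(cons(c3, c2), pair(cons(pair(c3, c2), pair(c3, c2)), c2))) = 1 + max(1, 3) = 4
depth(cons(c2, c3)) = 1 + max(0, 0) = 1
depth(pair(cons(c2, c3), pair(c2, c3))) = 1 + max(1, 1) = 2
depth(cons(c2, cons(c2, c3))) = 1 + max(0, 1) = 2
depth(cons(pair(cons(c2, c3), pair(c2, c3)), cons(c2, cons(c2, c3)))) = 1 + max(2, 2) = 3
depth(cons(c2, c2)) = 1 + max(0, 0) = 1
depth(cons(pair(c3, c2), cons(c2, c2))) = 1 + max(1, 1) = 2
depth(pair(c2, cons(pair(c3, c2), cons(c2, c2)))) = 1 + max(0, 2) = 3
depth(cons(cons(pair(cons(c2, c3), pair(c2, c3)), cons(c2, cons(c2, c3))), pair(c2, cons(pair(c3, c2), cons(c2, c2))))) = 1 + max(3, 3) = 4
depth(pair(cons(cons(c3, c2), pair(cons(pair(c3, c2), pair(c3, c2)), c2)), cons(cons(pair(cons(c2, c3), pair(c2, c3)), cons(c2, cons(c2, c3))), pair(c2, cons(pair(c3, c2), cons(c2, c2)))))) = 1 + max(4, 4) = 5
depth(pair(pair(cons(c3, c2), pair(c2, c3)), pair(cons(cons(c3, c2), pair(cons(pair(c3, c2), pair(c3, c2)), c2)), cons(cons(pair(cons(c2, c3), pair(c2, c3)), cons(c2, cons(c2, c3))), pair(c2, cons(pair(c3, c2), cons(c2, c2))))))) = 1 + max(2, 5) = 6

6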